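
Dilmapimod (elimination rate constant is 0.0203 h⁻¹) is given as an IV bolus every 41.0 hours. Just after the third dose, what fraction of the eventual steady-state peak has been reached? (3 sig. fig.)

0.918

f_n = 1 − e^(−nkτ) = 1 − e^(−3 × 0.02030 × 41.0) = 1 − e^(−2.497) = 1 − 0.08234 ≈ 0.918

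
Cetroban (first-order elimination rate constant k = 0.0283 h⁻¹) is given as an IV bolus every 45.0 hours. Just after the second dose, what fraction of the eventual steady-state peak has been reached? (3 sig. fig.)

f_n = 1 − e^(−nkτ) = 1 − e^(−2 × 0.02830 × 45.0) = 1 − e^(−2.547) = 1 − 0.07832 ≈ 0.922

0.922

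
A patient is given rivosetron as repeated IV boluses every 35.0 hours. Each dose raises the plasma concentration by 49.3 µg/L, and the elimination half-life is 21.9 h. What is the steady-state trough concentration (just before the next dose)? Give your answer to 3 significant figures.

24.3 µg/L

k = ln 2 / 21.9 = 0.03165 h⁻¹
Fraction remaining after one interval: e^(−kτ) = e^(−0.03165 × 35.0) = 0.3303
R = 1 / (1 − 0.3303) = 1.493
Css,max = 49.3 × 1.493 = 73.61 µg/L
Css,min = Css,max × e^(−kτ) = 73.61 × 0.3303 ≈ 24.3 µg/L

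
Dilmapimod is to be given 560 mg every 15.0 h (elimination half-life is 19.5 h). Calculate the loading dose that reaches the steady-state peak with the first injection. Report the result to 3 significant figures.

1360 mg

k = ln 2 / 19.5 = 0.03555 h⁻¹
Accumulation ratio R = 1 / (1 − e^(−kτ)) = 1 / (1 − e^(−0.03555×15.0)) = 1 / (1 − 0.5867) = 2.420
Loading dose = maintenance dose × R = 560 × 2.420 ≈ 1360 mg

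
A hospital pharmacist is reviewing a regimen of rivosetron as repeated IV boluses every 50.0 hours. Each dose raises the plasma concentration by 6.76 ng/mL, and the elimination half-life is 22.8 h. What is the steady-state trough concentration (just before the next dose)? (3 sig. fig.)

1.89 ng/mL

k = ln 2 / 22.8 = 0.03040 h⁻¹
Fraction remaining after one interval: e^(−kτ) = e^(−0.03040 × 50.0) = 0.2187
R = 1 / (1 − 0.2187) = 1.280
Css,max = 6.76 × 1.280 = 8.652 ng/mL
Css,min = Css,max × e^(−kτ) = 8.652 × 0.2187 ≈ 1.89 ng/mL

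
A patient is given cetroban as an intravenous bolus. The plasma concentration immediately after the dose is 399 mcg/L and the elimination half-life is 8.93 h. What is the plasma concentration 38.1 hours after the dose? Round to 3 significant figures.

20.7 mcg/L

k = ln 2 / 8.93 = 0.07762 h⁻¹
38.1 h is 4.267 half-lives, so C = 399 × (1/2)^4.267 = 399 × 0.05196 ≈ 20.7 mcg/L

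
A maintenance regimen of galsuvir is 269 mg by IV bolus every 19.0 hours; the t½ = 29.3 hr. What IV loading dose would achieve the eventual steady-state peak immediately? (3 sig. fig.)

k = ln 2 / 29.3 = 0.02366 hr⁻¹
Accumulation ratio R = 1 / (1 − e^(−kτ)) = 1 / (1 − e^(−0.02366×19.0)) = 1 / (1 − 0.6380) = 2.762
Loading dose = maintenance dose × R = 269 × 2.762 ≈ 743 mg

743 mg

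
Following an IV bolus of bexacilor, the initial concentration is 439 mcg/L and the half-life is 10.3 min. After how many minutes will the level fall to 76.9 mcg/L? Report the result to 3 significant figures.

k = ln 2 / 10.3 = 0.06730 min⁻¹
C(t) = C₀ e^(−kt)  ⇒  t = ln(C₀/C) / k
t = ln(439/76.9) / 0.06730 = 1.742 / 0.06730 ≈ 25.9 minutes

25.9 minutes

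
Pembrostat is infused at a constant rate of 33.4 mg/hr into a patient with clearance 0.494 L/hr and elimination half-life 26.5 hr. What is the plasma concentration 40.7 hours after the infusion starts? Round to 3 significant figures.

44.3 mg/L

Css = rate / CL = 33.4 / 0.494 = 67.61 mg/L
k = ln 2 / 26.5 = 0.02616 hr⁻¹
C(t) = Css (1 − e^(−kt)) = 67.61 × (1 − e^(−1.065)) = 67.61 × 0.6551 ≈ 44.3 mg/L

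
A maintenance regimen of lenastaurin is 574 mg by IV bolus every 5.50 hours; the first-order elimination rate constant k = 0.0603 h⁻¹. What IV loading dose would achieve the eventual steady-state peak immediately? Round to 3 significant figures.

2030 mg

Accumulation ratio R = 1 / (1 − e^(−kτ)) = 1 / (1 − e^(−0.06030×5.50)) = 1 / (1 − 0.7177) = 3.543
Loading dose = maintenance dose × R = 574 × 3.543 ≈ 2030 mg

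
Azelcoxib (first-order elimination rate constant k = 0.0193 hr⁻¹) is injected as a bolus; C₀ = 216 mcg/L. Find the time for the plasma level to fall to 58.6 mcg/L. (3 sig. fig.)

C(t) = C₀ e^(−kt)  ⇒  t = ln(C₀/C) / k
t = ln(216/58.6) / 0.01930 = 1.305 / 0.01930 ≈ 67.6 hours

67.6 hours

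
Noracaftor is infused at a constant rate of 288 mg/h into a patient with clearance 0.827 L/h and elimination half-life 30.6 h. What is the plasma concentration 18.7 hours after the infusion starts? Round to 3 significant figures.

Css = rate / CL = 288 / 0.827 = 348.2 µg/mL
k = ln 2 / 30.6 = 0.02265 h⁻¹
C(t) = Css (1 − e^(−kt)) = 348.2 × (1 − e^(−0.4236)) = 348.2 × 0.3453 ≈ 120 µg/mL

120 µg/mL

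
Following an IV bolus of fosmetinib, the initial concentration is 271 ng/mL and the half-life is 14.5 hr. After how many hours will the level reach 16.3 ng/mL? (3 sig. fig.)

k = ln 2 / 14.5 = 0.04780 hr⁻¹
C(t) = C₀ e^(−kt)  ⇒  t = ln(C₀/C) / k
t = ln(271/16.3) / 0.04780 = 2.811 / 0.04780 ≈ 58.8 hours

58.8 hours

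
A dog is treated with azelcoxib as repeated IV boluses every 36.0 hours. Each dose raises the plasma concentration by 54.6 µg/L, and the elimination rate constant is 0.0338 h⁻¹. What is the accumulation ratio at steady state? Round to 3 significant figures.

1.42

Fraction remaining after one interval: e^(−kτ) = e^(−0.03380 × 36.0) = 0.2962
R = 1 / (1 − 0.2962) = 1 / 0.7038 ≈ 1.42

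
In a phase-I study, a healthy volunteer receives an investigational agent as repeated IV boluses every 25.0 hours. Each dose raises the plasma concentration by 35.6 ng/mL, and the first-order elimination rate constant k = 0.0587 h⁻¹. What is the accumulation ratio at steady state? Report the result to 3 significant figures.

Fraction remaining after one interval: e^(−kτ) = e^(−0.05870 × 25.0) = 0.2305
R = 1 / (1 − 0.2305) = 1 / 0.7695 ≈ 1.30

1.30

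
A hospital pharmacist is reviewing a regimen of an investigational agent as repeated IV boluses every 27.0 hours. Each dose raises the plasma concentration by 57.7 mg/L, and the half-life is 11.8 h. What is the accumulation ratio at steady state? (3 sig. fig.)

1.26

k = ln 2 / 11.8 = 0.05874 h⁻¹
Fraction remaining after one interval: e^(−kτ) = e^(−0.05874 × 27.0) = 0.2047
R = 1 / (1 − 0.2047) = 1 / 0.7953 ≈ 1.26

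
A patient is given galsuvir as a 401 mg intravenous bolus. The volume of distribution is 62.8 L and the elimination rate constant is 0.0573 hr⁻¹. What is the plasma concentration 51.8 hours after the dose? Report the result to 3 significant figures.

0.328 µg/mL

C₀ = dose / V = 401 / 62.8 = 6.385 µg/mL
C(t) = C₀ e^(−kt) = 6.385 × e^(−0.05730 × 51.8) = 6.385 × e^(−2.968) = 6.385 × 0.05140 ≈ 0.328 µg/mL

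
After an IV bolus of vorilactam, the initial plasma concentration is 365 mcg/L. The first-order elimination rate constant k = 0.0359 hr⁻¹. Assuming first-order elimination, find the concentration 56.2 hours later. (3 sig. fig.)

C(t) = C₀ e^(−kt) = 365 × e^(−0.03590 × 56.2) = 365 × e^(−2.018) = 365 × 0.1330 ≈ 48.5 mcg/L

48.5 mcg/L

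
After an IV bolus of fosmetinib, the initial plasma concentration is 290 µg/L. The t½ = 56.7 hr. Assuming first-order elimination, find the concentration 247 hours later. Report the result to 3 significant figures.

14.2 µg/L

k = ln 2 / 56.7 = 0.01222 hr⁻¹
247 hr is 4.356 half-lives, so C = 290 × (1/2)^4.356 = 290 × 0.04882 ≈ 14.2 µg/L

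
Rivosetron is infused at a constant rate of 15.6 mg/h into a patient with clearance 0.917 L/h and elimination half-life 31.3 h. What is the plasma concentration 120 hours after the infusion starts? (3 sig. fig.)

15.8 µg/mL

Css = rate / CL = 15.6 / 0.917 = 17.01 µg/mL
k = ln 2 / 31.3 = 0.02215 h⁻¹
C(t) = Css (1 − e^(−kt)) = 17.01 × (1 − e^(−2.657)) = 17.01 × 0.9299 ≈ 15.8 µg/mL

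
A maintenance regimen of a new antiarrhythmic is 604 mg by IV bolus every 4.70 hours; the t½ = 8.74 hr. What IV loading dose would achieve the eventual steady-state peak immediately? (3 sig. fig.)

k = ln 2 / 8.74 = 0.07931 hr⁻¹
Accumulation ratio R = 1 / (1 − e^(−kτ)) = 1 / (1 − e^(−0.07931×4.70)) = 1 / (1 − 0.6888) = 3.214
Loading dose = maintenance dose × R = 604 × 3.214 ≈ 1940 mg

1940 mg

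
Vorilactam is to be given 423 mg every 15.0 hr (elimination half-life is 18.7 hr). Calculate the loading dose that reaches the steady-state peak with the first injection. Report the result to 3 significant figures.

k = ln 2 / 18.7 = 0.03707 hr⁻¹
Accumulation ratio R = 1 / (1 − e^(−kτ)) = 1 / (1 − e^(−0.03707×15.0)) = 1 / (1 − 0.5735) = 2.345
Loading dose = maintenance dose × R = 423 × 2.345 ≈ 992 mg

992 mg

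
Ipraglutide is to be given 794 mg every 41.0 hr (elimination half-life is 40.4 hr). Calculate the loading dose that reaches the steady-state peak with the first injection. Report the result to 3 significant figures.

1570 mg

k = ln 2 / 40.4 = 0.01716 hr⁻¹
Accumulation ratio R = 1 / (1 − e^(−kτ)) = 1 / (1 − e^(−0.01716×41.0)) = 1 / (1 − 0.4949) = 1.980
Loading dose = maintenance dose × R = 794 × 1.980 ≈ 1570 mg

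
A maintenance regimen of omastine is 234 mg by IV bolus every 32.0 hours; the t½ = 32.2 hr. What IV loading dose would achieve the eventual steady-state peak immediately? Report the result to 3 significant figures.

k = ln 2 / 32.2 = 0.02153 hr⁻¹
Accumulation ratio R = 1 / (1 − e^(−kτ)) = 1 / (1 − e^(−0.02153×32.0)) = 1 / (1 − 0.5022) = 2.009
Loading dose = maintenance dose × R = 234 × 2.009 ≈ 470 mg

470 mg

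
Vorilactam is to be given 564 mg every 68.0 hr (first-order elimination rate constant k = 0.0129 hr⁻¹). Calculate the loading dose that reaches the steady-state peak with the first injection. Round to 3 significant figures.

Accumulation ratio R = 1 / (1 − e^(−kτ)) = 1 / (1 − e^(−0.01290×68.0)) = 1 / (1 − 0.4159) = 1.712
Loading dose = maintenance dose × R = 564 × 1.712 ≈ 966 mg

966 mg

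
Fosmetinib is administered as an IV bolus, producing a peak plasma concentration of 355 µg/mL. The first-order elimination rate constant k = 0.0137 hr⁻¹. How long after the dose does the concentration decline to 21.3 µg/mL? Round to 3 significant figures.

205 hours

C(t) = C₀ e^(−kt)  ⇒  t = ln(C₀/C) / k
t = ln(355/21.3) / 0.01370 = 2.813 / 0.01370 ≈ 205 hours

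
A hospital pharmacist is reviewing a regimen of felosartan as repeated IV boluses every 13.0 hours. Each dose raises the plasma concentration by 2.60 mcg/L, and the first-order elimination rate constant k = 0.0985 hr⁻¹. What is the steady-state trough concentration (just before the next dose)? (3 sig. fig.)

Fraction remaining after one interval: e^(−kτ) = e^(−0.09850 × 13.0) = 0.2779
R = 1 / (1 − 0.2779) = 1.385
Css,max = 2.60 × 1.385 = 3.601 mcg/L
Css,min = Css,max × e^(−kτ) = 3.601 × 0.2779 ≈ 1.00 mcg/L

1.00 mcg/L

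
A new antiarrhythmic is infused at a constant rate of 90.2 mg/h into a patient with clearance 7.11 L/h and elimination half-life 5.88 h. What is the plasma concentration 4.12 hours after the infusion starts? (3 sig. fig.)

4.88 µg/mL

Css = rate / CL = 90.2 / 7.11 = 12.69 µg/mL
k = ln 2 / 5.88 = 0.1179 h⁻¹
C(t) = Css (1 − e^(−kt)) = 12.69 × (1 − e^(−0.4857)) = 12.69 × 0.3847 ≈ 4.88 µg/mL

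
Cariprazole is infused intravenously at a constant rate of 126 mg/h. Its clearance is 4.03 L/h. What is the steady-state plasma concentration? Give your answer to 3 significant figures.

Css = infusion rate / CL = 126 / 4.03 ≈ 31.3 µg/mL

31.3 µg/mL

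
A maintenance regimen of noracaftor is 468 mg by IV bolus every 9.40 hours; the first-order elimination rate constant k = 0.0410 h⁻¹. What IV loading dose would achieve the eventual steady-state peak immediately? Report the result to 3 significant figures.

Accumulation ratio R = 1 / (1 − e^(−kτ)) = 1 / (1 − e^(−0.04100×9.40)) = 1 / (1 − 0.6802) = 3.127
Loading dose = maintenance dose × R = 468 × 3.127 ≈ 1460 mg

1460 mg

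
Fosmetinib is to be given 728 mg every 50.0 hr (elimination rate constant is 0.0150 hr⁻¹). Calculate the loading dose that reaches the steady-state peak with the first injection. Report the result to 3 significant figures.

Accumulation ratio R = 1 / (1 − e^(−kτ)) = 1 / (1 − e^(−0.01500×50.0)) = 1 / (1 − 0.4724) = 1.895
Loading dose = maintenance dose × R = 728 × 1.895 ≈ 1380 mg

1380 mg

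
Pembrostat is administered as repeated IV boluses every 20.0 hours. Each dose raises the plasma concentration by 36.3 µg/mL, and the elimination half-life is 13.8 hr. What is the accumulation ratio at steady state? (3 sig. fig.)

1.58

k = ln 2 / 13.8 = 0.05023 hr⁻¹
Fraction remaining after one interval: e^(−kτ) = e^(−0.05023 × 20.0) = 0.3662
R = 1 / (1 − 0.3662) = 1 / 0.6338 ≈ 1.58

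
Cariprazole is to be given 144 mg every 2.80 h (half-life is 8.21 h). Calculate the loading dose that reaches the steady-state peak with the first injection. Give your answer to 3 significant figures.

684 mg

k = ln 2 / 8.21 = 0.08443 h⁻¹
Accumulation ratio R = 1 / (1 − e^(−kτ)) = 1 / (1 − e^(−0.08443×2.80)) = 1 / (1 − 0.7895) = 4.750
Loading dose = maintenance dose × R = 144 × 4.750 ≈ 684 mg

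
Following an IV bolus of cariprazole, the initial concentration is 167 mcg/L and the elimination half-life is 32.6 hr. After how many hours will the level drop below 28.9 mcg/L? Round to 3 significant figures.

k = ln 2 / 32.6 = 0.02126 hr⁻¹
C(t) = C₀ e^(−kt)  ⇒  t = ln(C₀/C) / k
t = ln(167/28.9) / 0.02126 = 1.754 / 0.02126 ≈ 82.5 hours

82.5 hours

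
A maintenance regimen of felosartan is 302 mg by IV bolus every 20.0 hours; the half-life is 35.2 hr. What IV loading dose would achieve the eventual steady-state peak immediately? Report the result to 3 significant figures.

928 mg

k = ln 2 / 35.2 = 0.01969 hr⁻¹
Accumulation ratio R = 1 / (1 − e^(−kτ)) = 1 / (1 − e^(−0.01969×20.0)) = 1 / (1 − 0.6745) = 3.072
Loading dose = maintenance dose × R = 302 × 3.072 ≈ 928 mg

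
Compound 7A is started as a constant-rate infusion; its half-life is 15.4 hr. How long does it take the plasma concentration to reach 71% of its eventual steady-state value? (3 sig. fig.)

27.5 hours

k = ln 2 / 15.4 = 0.04501 hr⁻¹
f = 1 − e^(−kt)  ⇒  t = −ln(1 − f) / k
t = −ln(1 − 0.71) / 0.04501 = 1.238 / 0.04501 ≈ 27.5 hours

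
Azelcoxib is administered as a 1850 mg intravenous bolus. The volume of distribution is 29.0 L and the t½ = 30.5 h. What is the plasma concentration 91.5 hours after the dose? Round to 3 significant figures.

7.97 µg/mL

C₀ = dose / V = 1850 / 29.0 = 63.79 µg/mL
k = ln 2 / 30.5 = 0.02273 h⁻¹
C(t) = C₀ e^(−kt) = 63.79 × e^(−0.02273 × 91.5) = 63.79 × e^(−2.079) = 63.79 × 0.1250 ≈ 7.97 µg/mL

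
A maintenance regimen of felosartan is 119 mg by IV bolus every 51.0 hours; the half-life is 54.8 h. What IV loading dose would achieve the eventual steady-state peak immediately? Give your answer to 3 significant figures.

250 mg

k = ln 2 / 54.8 = 0.01265 h⁻¹
Accumulation ratio R = 1 / (1 − e^(−kτ)) = 1 / (1 − e^(−0.01265×51.0)) = 1 / (1 − 0.5246) = 2.104
Loading dose = maintenance dose × R = 119 × 2.104 ≈ 250 mg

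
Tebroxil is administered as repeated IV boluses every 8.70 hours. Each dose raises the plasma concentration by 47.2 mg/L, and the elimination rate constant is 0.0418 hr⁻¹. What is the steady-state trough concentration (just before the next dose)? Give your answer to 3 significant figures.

108 mg/L

Fraction remaining after one interval: e^(−kτ) = e^(−0.04180 × 8.70) = 0.6951
R = 1 / (1 − 0.6951) = 3.280
Css,max = 47.2 × 3.280 = 154.8 mg/L
Css,min = Css,max × e^(−kτ) = 154.8 × 0.6951 ≈ 108 mg/L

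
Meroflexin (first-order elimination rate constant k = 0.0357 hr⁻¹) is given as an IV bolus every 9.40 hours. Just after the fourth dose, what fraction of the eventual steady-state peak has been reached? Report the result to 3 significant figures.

f_n = 1 − e^(−nkτ) = 1 − e^(−4 × 0.03570 × 9.40) = 1 − e^(−1.342) = 1 − 0.2612 ≈ 0.739

0.739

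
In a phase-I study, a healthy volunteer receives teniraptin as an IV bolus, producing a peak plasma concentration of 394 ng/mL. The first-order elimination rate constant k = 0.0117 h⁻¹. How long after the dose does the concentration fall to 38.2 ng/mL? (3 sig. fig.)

C(t) = C₀ e^(−kt)  ⇒  t = ln(C₀/C) / k
t = ln(394/38.2) / 0.01170 = 2.334 / 0.01170 ≈ 199 hours

199 hours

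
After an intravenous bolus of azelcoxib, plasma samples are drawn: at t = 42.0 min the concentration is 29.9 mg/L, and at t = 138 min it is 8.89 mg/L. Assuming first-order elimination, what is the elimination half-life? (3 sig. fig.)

k = ln(C₁/C₂) / (t₂ − t₁) = ln(29.9/8.89) / (138 − 42.0)
  = 1.213 / 96.00 = 0.01263 min⁻¹
t½ = ln 2 / k = ln 2 / 0.01263 ≈ 54.9 minutes

54.9 minutes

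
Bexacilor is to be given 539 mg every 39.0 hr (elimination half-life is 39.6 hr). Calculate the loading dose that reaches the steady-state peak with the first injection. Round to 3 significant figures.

k = ln 2 / 39.6 = 0.01750 hr⁻¹
Accumulation ratio R = 1 / (1 − e^(−kτ)) = 1 / (1 − e^(−0.01750×39.0)) = 1 / (1 − 0.5053) = 2.021
Loading dose = maintenance dose × R = 539 × 2.021 ≈ 1090 mg

1090 mg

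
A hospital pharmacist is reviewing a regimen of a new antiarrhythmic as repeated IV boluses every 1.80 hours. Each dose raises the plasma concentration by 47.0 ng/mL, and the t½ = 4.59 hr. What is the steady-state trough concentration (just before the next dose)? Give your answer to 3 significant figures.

k = ln 2 / 4.59 = 0.1510 hr⁻¹
Fraction remaining after one interval: e^(−kτ) = e^(−0.1510 × 1.80) = 0.7620
R = 1 / (1 − 0.7620) = 4.201
Css,max = 47.0 × 4.201 = 197.5 ng/mL
Css,min = Css,max × e^(−kτ) = 197.5 × 0.7620 ≈ 150 ng/mL

150 ng/mL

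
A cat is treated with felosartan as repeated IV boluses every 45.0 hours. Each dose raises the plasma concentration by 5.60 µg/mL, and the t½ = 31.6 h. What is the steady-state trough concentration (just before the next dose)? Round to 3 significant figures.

k = ln 2 / 31.6 = 0.02194 h⁻¹
Fraction remaining after one interval: e^(−kτ) = e^(−0.02194 × 45.0) = 0.3727
R = 1 / (1 − 0.3727) = 1.594
Css,max = 5.60 × 1.594 = 8.927 µg/mL
Css,min = Css,max × e^(−kτ) = 8.927 × 0.3727 ≈ 3.33 µg/mL

3.33 µg/mL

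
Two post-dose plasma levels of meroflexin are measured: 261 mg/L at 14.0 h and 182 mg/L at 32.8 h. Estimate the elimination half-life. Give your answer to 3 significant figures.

36.1 hours

k = ln(C₁/C₂) / (t₂ − t₁) = ln(261/182) / (32.8 − 14.0)
  = 0.3605 / 18.80 = 0.01918 h⁻¹
t½ = ln 2 / k = ln 2 / 0.01918 ≈ 36.1 hours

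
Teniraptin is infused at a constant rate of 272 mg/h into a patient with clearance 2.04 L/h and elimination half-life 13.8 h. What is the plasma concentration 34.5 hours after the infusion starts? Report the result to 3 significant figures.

110 mg/L

Css = rate / CL = 272 / 2.04 = 133.3 mg/L
k = ln 2 / 13.8 = 0.05023 h⁻¹
C(t) = Css (1 − e^(−kt)) = 133.3 × (1 − e^(−1.733)) = 133.3 × 0.8232 ≈ 110 mg/L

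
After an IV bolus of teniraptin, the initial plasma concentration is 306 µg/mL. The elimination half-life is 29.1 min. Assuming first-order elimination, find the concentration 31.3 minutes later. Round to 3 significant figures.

145 µg/mL

k = ln 2 / 29.1 = 0.02382 min⁻¹
C(t) = C₀ e^(−kt) = 306 × e^(−0.02382 × 31.3) = 306 × e^(−0.7456) = 306 × 0.4745 ≈ 145 µg/mL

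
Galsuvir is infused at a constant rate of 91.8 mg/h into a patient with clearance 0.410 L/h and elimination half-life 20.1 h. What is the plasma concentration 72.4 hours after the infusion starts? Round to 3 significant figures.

205 µg/mL

Css = rate / CL = 91.8 / 0.410 = 223.9 µg/mL
k = ln 2 / 20.1 = 0.03448 h⁻¹
C(t) = Css (1 − e^(−kt)) = 223.9 × (1 − e^(−2.497)) = 223.9 × 0.9176 ≈ 205 µg/mL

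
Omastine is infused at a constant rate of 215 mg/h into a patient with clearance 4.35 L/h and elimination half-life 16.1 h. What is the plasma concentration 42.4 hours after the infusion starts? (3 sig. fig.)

41.5 mg/L

Css = rate / CL = 215 / 4.35 = 49.43 mg/L
k = ln 2 / 16.1 = 0.04305 h⁻¹
C(t) = Css (1 − e^(−kt)) = 49.43 × (1 − e^(−1.825)) = 49.43 × 0.8389 ≈ 41.5 mg/L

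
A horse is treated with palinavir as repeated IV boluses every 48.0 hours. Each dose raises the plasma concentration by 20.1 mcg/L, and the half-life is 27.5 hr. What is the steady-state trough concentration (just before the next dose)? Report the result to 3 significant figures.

k = ln 2 / 27.5 = 0.02521 hr⁻¹
Fraction remaining after one interval: e^(−kτ) = e^(−0.02521 × 48.0) = 0.2982
R = 1 / (1 − 0.2982) = 1.425
Css,max = 20.1 × 1.425 = 28.64 mcg/L
Css,min = Css,max × e^(−kτ) = 28.64 × 0.2982 ≈ 8.54 mcg/L

8.54 mcg/L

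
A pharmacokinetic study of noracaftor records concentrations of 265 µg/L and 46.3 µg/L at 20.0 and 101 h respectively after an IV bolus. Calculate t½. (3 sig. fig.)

32.2 hours

k = ln(C₁/C₂) / (t₂ − t₁) = ln(265/46.3) / (101 − 20.0)
  = 1.745 / 81.00 = 0.02154 h⁻¹
t½ = ln 2 / k = ln 2 / 0.02154 ≈ 32.2 hours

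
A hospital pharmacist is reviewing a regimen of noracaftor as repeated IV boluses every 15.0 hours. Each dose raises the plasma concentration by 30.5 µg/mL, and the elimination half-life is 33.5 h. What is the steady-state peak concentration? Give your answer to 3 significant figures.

114 µg/mL

k = ln 2 / 33.5 = 0.02069 h⁻¹
Fraction remaining after one interval: e^(−kτ) = e^(−0.02069 × 15.0) = 0.7332
R = 1 / (1 − 0.7332) = 3.748
Css,max = 30.5 × 3.748 ≈ 114 µg/mL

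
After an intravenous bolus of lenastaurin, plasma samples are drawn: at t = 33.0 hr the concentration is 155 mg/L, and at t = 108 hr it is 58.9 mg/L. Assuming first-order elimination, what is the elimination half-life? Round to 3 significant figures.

k = ln(C₁/C₂) / (t₂ − t₁) = ln(155/58.9) / (108 − 33.0)
  = 0.9676 / 75.00 = 0.01290 hr⁻¹
t½ = ln 2 / k = ln 2 / 0.01290 ≈ 53.7 hours

53.7 hours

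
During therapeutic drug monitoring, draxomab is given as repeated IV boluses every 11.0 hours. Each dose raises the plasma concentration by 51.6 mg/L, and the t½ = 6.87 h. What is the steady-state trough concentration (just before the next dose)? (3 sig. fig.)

k = ln 2 / 6.87 = 0.1009 h⁻¹
Fraction remaining after one interval: e^(−kτ) = e^(−0.1009 × 11.0) = 0.3296
R = 1 / (1 − 0.3296) = 1.492
Css,max = 51.6 × 1.492 = 76.97 mg/L
Css,min = Css,max × e^(−kτ) = 76.97 × 0.3296 ≈ 25.4 mg/L

25.4 mg/L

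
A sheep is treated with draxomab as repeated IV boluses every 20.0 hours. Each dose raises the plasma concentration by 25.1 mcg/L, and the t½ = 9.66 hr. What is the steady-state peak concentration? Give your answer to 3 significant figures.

k = ln 2 / 9.66 = 0.07175 hr⁻¹
Fraction remaining after one interval: e^(−kτ) = e^(−0.07175 × 20.0) = 0.2381
R = 1 / (1 − 0.2381) = 1.312
Css,max = 25.1 × 1.312 ≈ 32.9 mcg/L

32.9 mcg/L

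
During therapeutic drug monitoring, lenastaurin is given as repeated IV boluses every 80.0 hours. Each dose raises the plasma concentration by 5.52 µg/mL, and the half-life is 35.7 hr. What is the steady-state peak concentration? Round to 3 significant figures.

7.00 µg/mL

k = ln 2 / 35.7 = 0.01942 hr⁻¹
Fraction remaining after one interval: e^(−kτ) = e^(−0.01942 × 80.0) = 0.2116
R = 1 / (1 − 0.2116) = 1.268
Css,max = 5.52 × 1.268 ≈ 7.00 µg/mL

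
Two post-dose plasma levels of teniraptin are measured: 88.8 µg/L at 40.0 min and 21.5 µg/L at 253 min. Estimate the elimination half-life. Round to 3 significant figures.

104 minutes

k = ln(C₁/C₂) / (t₂ − t₁) = ln(88.8/21.5) / (253 − 40.0)
  = 1.418 / 213.0 = 0.006659 min⁻¹
t½ = ln 2 / k = ln 2 / 0.006659 ≈ 104 minutes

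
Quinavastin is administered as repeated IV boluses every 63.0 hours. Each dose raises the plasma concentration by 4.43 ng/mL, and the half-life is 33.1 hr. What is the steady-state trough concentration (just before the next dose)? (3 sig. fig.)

k = ln 2 / 33.1 = 0.02094 hr⁻¹
Fraction remaining after one interval: e^(−kτ) = e^(−0.02094 × 63.0) = 0.2673
R = 1 / (1 − 0.2673) = 1.365
Css,max = 4.43 × 1.365 = 6.046 ng/mL
Css,min = Css,max × e^(−kτ) = 6.046 × 0.2673 ≈ 1.62 ng/mL

1.62 ng/mL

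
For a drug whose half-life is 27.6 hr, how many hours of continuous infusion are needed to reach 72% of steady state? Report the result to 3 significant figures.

50.7 hours

k = ln 2 / 27.6 = 0.02511 hr⁻¹
f = 1 − e^(−kt)  ⇒  t = −ln(1 − f) / k
t = −ln(1 − 0.72) / 0.02511 = 1.273 / 0.02511 ≈ 50.7 hours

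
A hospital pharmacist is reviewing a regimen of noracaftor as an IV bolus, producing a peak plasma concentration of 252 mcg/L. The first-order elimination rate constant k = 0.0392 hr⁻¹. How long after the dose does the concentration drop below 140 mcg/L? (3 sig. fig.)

15.0 hours

C(t) = C₀ e^(−kt)  ⇒  t = ln(C₀/C) / k
t = ln(252/140) / 0.03920 = 0.5878 / 0.03920 ≈ 15.0 hours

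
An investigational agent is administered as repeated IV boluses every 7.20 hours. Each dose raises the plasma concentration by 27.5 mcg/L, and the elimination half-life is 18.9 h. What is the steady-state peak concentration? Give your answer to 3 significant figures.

k = ln 2 / 18.9 = 0.03667 h⁻¹
Fraction remaining after one interval: e^(−kτ) = e^(−0.03667 × 7.20) = 0.7679
R = 1 / (1 − 0.7679) = 4.309
Css,max = 27.5 × 4.309 ≈ 118 mcg/L

118 mcg/L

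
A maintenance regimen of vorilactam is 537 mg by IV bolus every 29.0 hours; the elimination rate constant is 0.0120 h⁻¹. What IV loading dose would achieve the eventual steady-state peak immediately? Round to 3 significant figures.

Accumulation ratio R = 1 / (1 − e^(−kτ)) = 1 / (1 − e^(−0.01200×29.0)) = 1 / (1 − 0.7061) = 3.403
Loading dose = maintenance dose × R = 537 × 3.403 ≈ 1830 mg

1830 mg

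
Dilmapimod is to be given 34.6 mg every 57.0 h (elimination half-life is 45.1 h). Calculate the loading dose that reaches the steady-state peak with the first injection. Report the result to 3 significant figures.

k = ln 2 / 45.1 = 0.01537 h⁻¹
Accumulation ratio R = 1 / (1 − e^(−kτ)) = 1 / (1 − e^(−0.01537×57.0)) = 1 / (1 − 0.4164) = 1.714
Loading dose = maintenance dose × R = 34.6 × 1.714 ≈ 59.3 mg

59.3 mg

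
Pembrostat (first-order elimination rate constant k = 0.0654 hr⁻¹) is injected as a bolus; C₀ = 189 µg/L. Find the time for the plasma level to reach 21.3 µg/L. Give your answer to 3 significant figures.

C(t) = C₀ e^(−kt)  ⇒  t = ln(C₀/C) / k
t = ln(189/21.3) / 0.06540 = 2.183 / 0.06540 ≈ 33.4 hours

33.4 hours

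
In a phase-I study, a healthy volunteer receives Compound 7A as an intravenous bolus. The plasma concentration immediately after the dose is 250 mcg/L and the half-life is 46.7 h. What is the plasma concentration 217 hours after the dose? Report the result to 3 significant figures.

9.98 mcg/L

k = ln 2 / 46.7 = 0.01484 h⁻¹
C(t) = C₀ e^(−kt) = 250 × e^(−0.01484 × 217) = 250 × e^(−3.221) = 250 × 0.03992 ≈ 9.98 mcg/L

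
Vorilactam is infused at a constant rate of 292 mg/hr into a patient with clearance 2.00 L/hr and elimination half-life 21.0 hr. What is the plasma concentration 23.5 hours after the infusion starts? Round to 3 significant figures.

78.8 µg/mL

Css = rate / CL = 292 / 2.00 = 146.0 µg/mL
k = ln 2 / 21.0 = 0.03301 hr⁻¹
C(t) = Css (1 − e^(−kt)) = 146.0 × (1 − e^(−0.7757)) = 146.0 × 0.5396 ≈ 78.8 µg/mL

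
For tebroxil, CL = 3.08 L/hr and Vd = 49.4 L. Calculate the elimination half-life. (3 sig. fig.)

k = CL / V = 3.08 / 49.4 = 0.06235 hr⁻¹
t½ = ln 2 / k = ln 2 / 0.06235 ≈ 11.1 hours

11.1 hours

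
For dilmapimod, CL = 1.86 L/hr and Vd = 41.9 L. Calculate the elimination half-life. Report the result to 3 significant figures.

k = CL / V = 1.86 / 41.9 = 0.04439 hr⁻¹
t½ = ln 2 / k = ln 2 / 0.04439 ≈ 15.6 hours

15.6 hours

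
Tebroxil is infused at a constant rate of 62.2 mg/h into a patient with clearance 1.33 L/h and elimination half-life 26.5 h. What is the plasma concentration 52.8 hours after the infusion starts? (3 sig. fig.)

35.0 µg/mL

Css = rate / CL = 62.2 / 1.33 = 46.77 µg/mL
k = ln 2 / 26.5 = 0.02616 h⁻¹
C(t) = Css (1 − e^(−kt)) = 46.77 × (1 − e^(−1.381)) = 46.77 × 0.7487 ≈ 35.0 µg/mL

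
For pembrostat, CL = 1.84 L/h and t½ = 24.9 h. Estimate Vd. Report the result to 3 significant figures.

k = ln 2 / t½ = ln 2 / 24.9 = 0.02784 h⁻¹
V = CL / k = 1.84 / 0.02784 ≈ 66.1 L

66.1 L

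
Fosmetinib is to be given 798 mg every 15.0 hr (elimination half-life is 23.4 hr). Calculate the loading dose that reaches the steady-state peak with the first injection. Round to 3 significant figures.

k = ln 2 / 23.4 = 0.02962 hr⁻¹
Accumulation ratio R = 1 / (1 − e^(−kτ)) = 1 / (1 − e^(−0.02962×15.0)) = 1 / (1 − 0.6413) = 2.788
Loading dose = maintenance dose × R = 798 × 2.788 ≈ 2220 mg

2220 mg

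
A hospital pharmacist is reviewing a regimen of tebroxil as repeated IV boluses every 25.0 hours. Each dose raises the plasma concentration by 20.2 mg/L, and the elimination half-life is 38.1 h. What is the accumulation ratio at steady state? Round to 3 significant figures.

k = ln 2 / 38.1 = 0.01819 h⁻¹
Fraction remaining after one interval: e^(−kτ) = e^(−0.01819 × 25.0) = 0.6346
R = 1 / (1 − 0.6346) = 1 / 0.3654 ≈ 2.74

2.74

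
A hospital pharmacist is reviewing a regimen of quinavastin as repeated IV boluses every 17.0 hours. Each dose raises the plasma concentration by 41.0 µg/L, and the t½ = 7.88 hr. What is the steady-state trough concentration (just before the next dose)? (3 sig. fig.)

k = ln 2 / 7.88 = 0.08796 hr⁻¹
Fraction remaining after one interval: e^(−kτ) = e^(−0.08796 × 17.0) = 0.2242
R = 1 / (1 − 0.2242) = 1.289
Css,max = 41.0 × 1.289 = 52.85 µg/L
Css,min = Css,max × e^(−kτ) = 52.85 × 0.2242 ≈ 11.8 µg/L

11.8 µg/L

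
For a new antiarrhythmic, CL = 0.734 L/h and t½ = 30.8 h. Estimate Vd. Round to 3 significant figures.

k = ln 2 / t½ = ln 2 / 30.8 = 0.02250 h⁻¹
V = CL / k = 0.734 / 0.02250 ≈ 32.6 L

32.6 L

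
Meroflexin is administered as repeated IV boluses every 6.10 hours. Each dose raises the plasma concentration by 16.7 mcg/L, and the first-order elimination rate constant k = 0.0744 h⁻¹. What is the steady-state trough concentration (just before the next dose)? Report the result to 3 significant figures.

Fraction remaining after one interval: e^(−kτ) = e^(−0.07440 × 6.10) = 0.6352
R = 1 / (1 − 0.6352) = 2.741
Css,max = 16.7 × 2.741 = 45.78 mcg/L
Css,min = Css,max × e^(−kτ) = 45.78 × 0.6352 ≈ 29.1 mcg/L

29.1 mcg/L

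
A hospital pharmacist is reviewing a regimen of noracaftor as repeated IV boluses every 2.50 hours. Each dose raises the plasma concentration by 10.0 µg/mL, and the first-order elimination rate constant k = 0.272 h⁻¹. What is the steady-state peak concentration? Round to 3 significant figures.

Fraction remaining after one interval: e^(−kτ) = e^(−0.2720 × 2.50) = 0.5066
R = 1 / (1 − 0.5066) = 2.027
Css,max = 10.0 × 2.027 ≈ 20.3 µg/mL

20.3 µg/mL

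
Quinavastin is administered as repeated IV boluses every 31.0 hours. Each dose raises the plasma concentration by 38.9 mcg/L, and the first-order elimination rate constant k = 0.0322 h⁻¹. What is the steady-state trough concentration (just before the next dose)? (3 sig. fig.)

Fraction remaining after one interval: e^(−kτ) = e^(−0.03220 × 31.0) = 0.3685
R = 1 / (1 − 0.3685) = 1.584
Css,max = 38.9 × 1.584 = 61.60 mcg/L
Css,min = Css,max × e^(−kτ) = 61.60 × 0.3685 ≈ 22.7 mcg/L

22.7 mcg/L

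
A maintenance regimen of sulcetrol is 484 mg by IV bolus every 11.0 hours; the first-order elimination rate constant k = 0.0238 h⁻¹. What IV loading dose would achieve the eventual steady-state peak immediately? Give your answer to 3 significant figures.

Accumulation ratio R = 1 / (1 − e^(−kτ)) = 1 / (1 − e^(−0.02380×11.0)) = 1 / (1 − 0.7697) = 4.342
Loading dose = maintenance dose × R = 484 × 4.342 ≈ 2100 mg

2100 mg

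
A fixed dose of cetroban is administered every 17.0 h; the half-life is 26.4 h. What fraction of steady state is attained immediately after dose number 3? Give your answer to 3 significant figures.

0.738

k = ln 2 / 26.4 = 0.02626 h⁻¹
f_n = 1 − e^(−nkτ) = 1 − e^(−3 × 0.02626 × 17.0) = 1 − e^(−1.339) = 1 − 0.2621 ≈ 0.738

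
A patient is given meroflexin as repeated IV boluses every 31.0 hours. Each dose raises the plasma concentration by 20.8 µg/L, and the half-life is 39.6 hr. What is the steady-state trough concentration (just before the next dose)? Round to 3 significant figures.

k = ln 2 / 39.6 = 0.01750 hr⁻¹
Fraction remaining after one interval: e^(−kτ) = e^(−0.01750 × 31.0) = 0.5812
R = 1 / (1 − 0.5812) = 2.388
Css,max = 20.8 × 2.388 = 49.67 µg/L
Css,min = Css,max × e^(−kτ) = 49.67 × 0.5812 ≈ 28.9 µg/L

28.9 µg/L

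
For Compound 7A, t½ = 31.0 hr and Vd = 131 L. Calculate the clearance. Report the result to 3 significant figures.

2.93 L/hr

k = ln 2 / t½ = ln 2 / 31.0 = 0.02236 hr⁻¹
CL = k · V = 0.02236 × 131 ≈ 2.93 L/hr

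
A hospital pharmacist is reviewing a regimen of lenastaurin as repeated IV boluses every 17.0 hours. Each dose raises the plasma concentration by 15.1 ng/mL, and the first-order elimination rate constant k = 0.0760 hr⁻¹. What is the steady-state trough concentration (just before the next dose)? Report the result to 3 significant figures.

5.72 ng/mL

Fraction remaining after one interval: e^(−kτ) = e^(−0.07600 × 17.0) = 0.2747
R = 1 / (1 − 0.2747) = 1.379
Css,max = 15.1 × 1.379 = 20.82 ng/mL
Css,min = Css,max × e^(−kτ) = 20.82 × 0.2747 ≈ 5.72 ng/mL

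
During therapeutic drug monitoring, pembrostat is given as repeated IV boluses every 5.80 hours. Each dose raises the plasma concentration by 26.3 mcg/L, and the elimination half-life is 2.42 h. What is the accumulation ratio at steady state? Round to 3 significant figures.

k = ln 2 / 2.42 = 0.2864 h⁻¹
Fraction remaining after one interval: e^(−kτ) = e^(−0.2864 × 5.80) = 0.1899
R = 1 / (1 − 0.1899) = 1 / 0.8101 ≈ 1.23

1.23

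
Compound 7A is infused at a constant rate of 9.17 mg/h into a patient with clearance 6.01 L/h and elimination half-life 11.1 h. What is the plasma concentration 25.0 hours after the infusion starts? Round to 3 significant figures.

Css = rate / CL = 9.17 / 6.01 = 1.526 mg/L
k = ln 2 / 11.1 = 0.06245 h⁻¹
C(t) = Css (1 − e^(−kt)) = 1.526 × (1 − e^(−1.561)) = 1.526 × 0.7901 ≈ 1.21 mg/L

1.21 mg/L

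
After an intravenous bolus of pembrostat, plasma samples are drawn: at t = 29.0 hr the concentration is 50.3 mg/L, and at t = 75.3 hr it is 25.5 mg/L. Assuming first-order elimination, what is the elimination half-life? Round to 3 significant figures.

47.2 hours

k = ln(C₁/C₂) / (t₂ − t₁) = ln(50.3/25.5) / (75.3 − 29.0)
  = 0.6793 / 46.30 = 0.01467 hr⁻¹
t½ = ln 2 / k = ln 2 / 0.01467 ≈ 47.2 hours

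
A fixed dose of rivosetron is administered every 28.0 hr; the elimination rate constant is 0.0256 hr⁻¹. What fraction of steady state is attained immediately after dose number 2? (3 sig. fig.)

0.762

f_n = 1 − e^(−nkτ) = 1 − e^(−2 × 0.02560 × 28.0) = 1 − e^(−1.434) = 1 − 0.2384 ≈ 0.762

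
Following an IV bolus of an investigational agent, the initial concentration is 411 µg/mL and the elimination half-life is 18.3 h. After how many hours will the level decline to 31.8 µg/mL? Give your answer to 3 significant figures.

k = ln 2 / 18.3 = 0.03788 h⁻¹
C(t) = C₀ e^(−kt)  ⇒  t = ln(C₀/C) / k
t = ln(411/31.8) / 0.03788 = 2.559 / 0.03788 ≈ 67.6 hours

67.6 hours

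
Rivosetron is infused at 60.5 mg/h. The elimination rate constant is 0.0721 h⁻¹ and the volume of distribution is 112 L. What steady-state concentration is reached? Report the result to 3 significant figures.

CL = k · V = 0.0721 × 112 = 8.075 L/h
Css = rate / CL = 60.5 / 8.075 ≈ 7.49 µg/mL

7.49 µg/mL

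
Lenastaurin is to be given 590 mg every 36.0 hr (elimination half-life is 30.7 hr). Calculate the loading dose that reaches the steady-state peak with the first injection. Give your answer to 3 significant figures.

1060 mg

k = ln 2 / 30.7 = 0.02258 hr⁻¹
Accumulation ratio R = 1 / (1 − e^(−kτ)) = 1 / (1 − e^(−0.02258×36.0)) = 1 / (1 − 0.4436) = 1.797
Loading dose = maintenance dose × R = 590 × 1.797 ≈ 1060 mg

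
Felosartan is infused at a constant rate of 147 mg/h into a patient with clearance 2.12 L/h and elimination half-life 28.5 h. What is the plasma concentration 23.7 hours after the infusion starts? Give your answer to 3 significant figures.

Css = rate / CL = 147 / 2.12 = 69.34 µg/mL
k = ln 2 / 28.5 = 0.02432 h⁻¹
C(t) = Css (1 − e^(−kt)) = 69.34 × (1 − e^(−0.5764)) = 69.34 × 0.4381 ≈ 30.4 µg/mL

30.4 µg/mL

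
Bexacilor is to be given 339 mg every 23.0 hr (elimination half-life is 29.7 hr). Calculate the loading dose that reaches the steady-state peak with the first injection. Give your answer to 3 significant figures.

816 mg

k = ln 2 / 29.7 = 0.02334 hr⁻¹
Accumulation ratio R = 1 / (1 − e^(−kτ)) = 1 / (1 − e^(−0.02334×23.0)) = 1 / (1 − 0.5846) = 2.407
Loading dose = maintenance dose × R = 339 × 2.407 ≈ 816 mg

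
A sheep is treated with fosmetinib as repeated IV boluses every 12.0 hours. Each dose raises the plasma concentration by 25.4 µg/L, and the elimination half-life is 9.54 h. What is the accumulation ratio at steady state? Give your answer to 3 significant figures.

1.72

k = ln 2 / 9.54 = 0.07266 h⁻¹
Fraction remaining after one interval: e^(−kτ) = e^(−0.07266 × 12.0) = 0.4182
R = 1 / (1 − 0.4182) = 1 / 0.5818 ≈ 1.72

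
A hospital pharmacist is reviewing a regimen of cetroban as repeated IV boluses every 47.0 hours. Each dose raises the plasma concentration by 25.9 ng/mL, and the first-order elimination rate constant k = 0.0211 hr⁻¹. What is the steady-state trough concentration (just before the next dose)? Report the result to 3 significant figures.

15.3 ng/mL

Fraction remaining after one interval: e^(−kτ) = e^(−0.02110 × 47.0) = 0.3709
R = 1 / (1 − 0.3709) = 1.590
Css,max = 25.9 × 1.590 = 41.17 ng/mL
Css,min = Css,max × e^(−kτ) = 41.17 × 0.3709 ≈ 15.3 ng/mL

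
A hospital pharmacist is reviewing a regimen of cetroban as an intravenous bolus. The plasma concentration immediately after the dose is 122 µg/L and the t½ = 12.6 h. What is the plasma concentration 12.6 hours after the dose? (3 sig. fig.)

61.0 µg/L

k = ln 2 / 12.6 = 0.05501 h⁻¹
C(t) = C₀ e^(−kt) = 122 × e^(−0.05501 × 12.6) = 122 × e^(−0.6931) = 122 × 0.5000 ≈ 61.0 µg/L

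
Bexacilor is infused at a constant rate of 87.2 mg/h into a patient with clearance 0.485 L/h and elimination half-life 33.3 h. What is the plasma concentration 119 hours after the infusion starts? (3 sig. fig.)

Css = rate / CL = 87.2 / 0.485 = 179.8 µg/mL
k = ln 2 / 33.3 = 0.02082 h⁻¹
C(t) = Css (1 − e^(−kt)) = 179.8 × (1 − e^(−2.477)) = 179.8 × 0.9160 ≈ 165 µg/mL

165 µg/mL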